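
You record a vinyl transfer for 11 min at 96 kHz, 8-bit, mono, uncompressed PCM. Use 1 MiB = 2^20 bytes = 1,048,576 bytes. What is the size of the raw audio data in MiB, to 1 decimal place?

Duration = 11 min = 660 s.
Bytes = 96,000 samples/s × 660 s × 1 bytes/sample × 1 ch = 63,360,000 bytes.
63,360,000 / 1,048,576 = 60.4 MiB.

60.4 MiB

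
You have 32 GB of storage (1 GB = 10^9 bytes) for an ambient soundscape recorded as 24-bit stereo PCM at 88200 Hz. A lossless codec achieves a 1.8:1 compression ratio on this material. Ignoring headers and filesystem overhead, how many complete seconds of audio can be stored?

108,843 seconds

Uncompressed byte rate = 88,200 × 3 × 2 = 529,200 bytes/s.
After 1.8:1 compression, effective rate ≈ 294000 bytes/s.
Capacity = 32 × 1,000,000,000 = 32,000,000,000 bytes.
32,000,000,000 / effective rate ≈ 108843.54 s → 108,843 seconds.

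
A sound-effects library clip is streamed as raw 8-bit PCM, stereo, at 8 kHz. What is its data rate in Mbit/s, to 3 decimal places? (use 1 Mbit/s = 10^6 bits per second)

Bit rate = 8,000 × 8 × 2 = 128,000 bits/s.
= 0.128 Mbit/s.

0.128 Mbit/s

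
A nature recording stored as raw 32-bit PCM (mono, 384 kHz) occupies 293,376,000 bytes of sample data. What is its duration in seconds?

191 seconds

Byte rate = 384,000 × 4 × 1 = 1,536,000 bytes/s.
Duration = 293,376,000 / 1,536,000 = 191 s.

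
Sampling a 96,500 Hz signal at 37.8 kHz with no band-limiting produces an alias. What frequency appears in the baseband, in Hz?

16,900 Hz

Nyquist = 37,800/2 = 18,900 Hz; 96,500 Hz exceeds it.
Alias = |96,500 − 3×37,800| = |96,500 − 113,400| = 16,900 Hz.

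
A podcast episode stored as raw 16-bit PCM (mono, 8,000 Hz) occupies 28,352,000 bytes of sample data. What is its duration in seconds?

Byte rate = 8,000 × 2 × 1 = 16,000 bytes/s.
Duration = 28,352,000 / 16,000 = 1,772 s.

1,772 seconds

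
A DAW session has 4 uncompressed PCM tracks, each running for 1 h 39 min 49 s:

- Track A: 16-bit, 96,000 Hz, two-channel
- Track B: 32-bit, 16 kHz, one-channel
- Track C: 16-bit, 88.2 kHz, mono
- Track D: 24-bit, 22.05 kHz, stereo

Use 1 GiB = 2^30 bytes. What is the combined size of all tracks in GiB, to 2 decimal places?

4.22 GiB

1 h 39 min 49 s = 5,989 s.
Track A: 96,000 × 5,989 × 2 × 2 = 2,299,776,000 bytes.
Track B: 16,000 × 5,989 × 4 × 1 = 383,296,000 bytes.
Track C: 88,200 × 5,989 × 2 × 1 = 1,056,459,600 bytes.
Track D: 22,050 × 5,989 × 3 × 2 = 792,344,700 bytes.
Total = 4,531,876,300 bytes = 4.22 GiB.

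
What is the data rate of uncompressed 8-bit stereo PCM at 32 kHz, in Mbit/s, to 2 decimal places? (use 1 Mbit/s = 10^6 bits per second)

Bit rate = 32,000 × 8 × 2 = 512,000 bits/s.
= 0.51 Mbit/s.

0.51 Mbit/s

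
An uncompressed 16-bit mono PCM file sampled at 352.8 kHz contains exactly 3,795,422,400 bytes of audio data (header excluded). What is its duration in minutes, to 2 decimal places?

89.65 minutes

Byte rate = 352,800 × 2 × 1 = 705,600 bytes/s.
Duration = 3,795,422,400 / 705,600 = 5,379 s.
5,379 s / 60 = 89.65 minutes.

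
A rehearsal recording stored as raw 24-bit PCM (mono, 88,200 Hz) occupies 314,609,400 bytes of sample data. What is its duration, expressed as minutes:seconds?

19:49

Byte rate = 88,200 × 3 × 1 = 264,600 bytes/s.
Duration = 314,609,400 / 264,600 = 1,189 s.
1,189 s = 19:49.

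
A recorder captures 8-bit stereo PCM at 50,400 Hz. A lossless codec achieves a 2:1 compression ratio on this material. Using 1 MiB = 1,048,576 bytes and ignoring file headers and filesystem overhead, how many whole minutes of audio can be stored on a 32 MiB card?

Uncompressed byte rate = 50,400 × 1 × 2 = 100,800 bytes/s.
After 2:1 compression, effective rate ≈ 50400 bytes/s.
Capacity = 32 × 1,048,576 = 33,554,432 bytes.
33,554,432 / effective rate ≈ 665.76 s → 11 minutes.

11 minutes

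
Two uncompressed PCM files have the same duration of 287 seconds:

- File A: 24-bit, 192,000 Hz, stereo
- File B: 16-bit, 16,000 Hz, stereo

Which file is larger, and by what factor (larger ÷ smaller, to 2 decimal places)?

File A, by a factor of 18.00

File A: 192,000 × 3 × 2 = 1,152,000 bytes/s.
File B: 16,000 × 2 × 2 = 64,000 bytes/s.
File A is larger; ratio = 330,624,000 / 18,368,000 = 18.00.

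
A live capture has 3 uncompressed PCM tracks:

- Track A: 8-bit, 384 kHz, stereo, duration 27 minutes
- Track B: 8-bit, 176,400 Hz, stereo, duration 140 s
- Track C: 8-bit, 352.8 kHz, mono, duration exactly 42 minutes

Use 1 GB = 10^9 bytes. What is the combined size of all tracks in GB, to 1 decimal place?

2.2 GB

Track A: 27 minutes = 1,620 s; 384,000 × 1,620 × 1 × 2 = 1,244,160,000 bytes.
Track B: 176,400 × 140 × 1 × 2 = 49,392,000 bytes.
Track C: exactly 42 minutes = 2,520 s; 352,800 × 2,520 × 1 × 1 = 889,056,000 bytes.
Total = 2,182,608,000 bytes = 2.2 GB.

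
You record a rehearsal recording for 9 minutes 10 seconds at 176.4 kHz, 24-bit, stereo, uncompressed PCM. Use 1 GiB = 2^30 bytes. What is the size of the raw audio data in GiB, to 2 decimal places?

Duration = 9 minutes 10 seconds = 550 s.
Bytes = 176,400 samples/s × 550 s × 3 bytes/sample × 2 ch = 582,120,000 bytes.
582,120,000 / 1,073,741,824 = 0.54 GiB.

0.54 GiB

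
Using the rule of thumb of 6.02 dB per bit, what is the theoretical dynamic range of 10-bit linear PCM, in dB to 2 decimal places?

10 × 6.02 = 60.20 dB.

60.20 dB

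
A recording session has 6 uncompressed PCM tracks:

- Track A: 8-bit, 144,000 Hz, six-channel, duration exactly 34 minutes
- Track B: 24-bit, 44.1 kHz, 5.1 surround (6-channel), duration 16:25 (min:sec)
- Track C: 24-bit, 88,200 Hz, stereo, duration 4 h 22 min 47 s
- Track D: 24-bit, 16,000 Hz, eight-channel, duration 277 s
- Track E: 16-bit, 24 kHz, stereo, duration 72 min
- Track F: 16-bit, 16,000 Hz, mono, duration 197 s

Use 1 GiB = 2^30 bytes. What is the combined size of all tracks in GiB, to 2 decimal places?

10.63 GiB

Track A: exactly 34 minutes = 2,040 s; 144,000 × 2,040 × 1 × 6 = 1,762,560,000 bytes.
Track B: 16:25 (min:sec) = 985 s; 44,100 × 985 × 3 × 6 = 781,893,000 bytes.
Track C: 4 h 22 min 47 s = 15,767 s; 88,200 × 15,767 × 3 × 2 = 8,343,896,400 bytes.
Track D: 16,000 × 277 × 3 × 8 = 106,368,000 bytes.
Track E: 72 min = 4,320 s; 24,000 × 4,320 × 2 × 2 = 414,720,000 bytes.
Track F: 16,000 × 197 × 2 × 1 = 6,304,000 bytes.
Total = 11,415,741,400 bytes = 10.63 GiB.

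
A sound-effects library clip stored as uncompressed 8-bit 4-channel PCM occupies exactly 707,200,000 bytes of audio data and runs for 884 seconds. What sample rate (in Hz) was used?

200,000 Hz

Bytes = sample_rate × seconds × bytes_per_sample × channels.
sample_rate = 707,200,000 / (884 × 1 × 4) = 707,200,000 / 3,536 = 200,000 Hz.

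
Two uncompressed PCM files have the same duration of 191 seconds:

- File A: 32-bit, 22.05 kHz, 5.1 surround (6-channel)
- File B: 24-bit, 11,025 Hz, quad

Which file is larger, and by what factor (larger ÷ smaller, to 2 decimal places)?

File A, by a factor of 4.00

File A: 22,050 × 4 × 6 = 529,200 bytes/s.
File B: 11,025 × 3 × 4 = 132,300 bytes/s.
File A is larger; ratio = 101,077,200 / 25,269,300 = 4.00.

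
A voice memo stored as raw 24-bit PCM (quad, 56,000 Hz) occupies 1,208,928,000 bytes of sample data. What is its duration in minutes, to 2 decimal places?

29.98 minutes

Byte rate = 56,000 × 3 × 4 = 672,000 bytes/s.
Duration = 1,208,928,000 / 672,000 = 1,799 s.
1,799 s / 60 = 29.98 minutes.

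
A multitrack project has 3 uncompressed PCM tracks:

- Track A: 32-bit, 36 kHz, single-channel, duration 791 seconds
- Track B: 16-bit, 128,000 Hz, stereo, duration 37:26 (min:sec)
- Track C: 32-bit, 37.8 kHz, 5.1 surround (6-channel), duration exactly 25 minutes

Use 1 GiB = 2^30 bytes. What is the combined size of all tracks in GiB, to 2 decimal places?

2.44 GiB

Track A: 36,000 × 791 × 4 × 1 = 113,904,000 bytes.
Track B: 37:26 (min:sec) = 2,246 s; 128,000 × 2,246 × 2 × 2 = 1,149,952,000 bytes.
Track C: exactly 25 minutes = 1,500 s; 37,800 × 1,500 × 4 × 6 = 1,360,800,000 bytes.
Total = 2,624,656,000 bytes = 2.44 GiB.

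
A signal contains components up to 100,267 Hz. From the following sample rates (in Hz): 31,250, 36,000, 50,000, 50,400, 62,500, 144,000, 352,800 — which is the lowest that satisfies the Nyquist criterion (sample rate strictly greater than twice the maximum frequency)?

Need sample rate > 2 × 100,267 = 200,534 Hz.
Lowest listed rate above 200,534 Hz is 352,800 Hz.

352,800 Hz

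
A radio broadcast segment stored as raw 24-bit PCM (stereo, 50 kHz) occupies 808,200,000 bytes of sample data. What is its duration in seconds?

Byte rate = 50,000 × 3 × 2 = 300,000 bytes/s.
Duration = 808,200,000 / 300,000 = 2,694 s.

2,694 seconds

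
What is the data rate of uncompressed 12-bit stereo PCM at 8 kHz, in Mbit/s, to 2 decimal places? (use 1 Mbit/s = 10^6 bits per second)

0.19 Mbit/s

Bit rate = 8,000 × 12 × 2 = 192,000 bits/s.
= 0.19 Mbit/s.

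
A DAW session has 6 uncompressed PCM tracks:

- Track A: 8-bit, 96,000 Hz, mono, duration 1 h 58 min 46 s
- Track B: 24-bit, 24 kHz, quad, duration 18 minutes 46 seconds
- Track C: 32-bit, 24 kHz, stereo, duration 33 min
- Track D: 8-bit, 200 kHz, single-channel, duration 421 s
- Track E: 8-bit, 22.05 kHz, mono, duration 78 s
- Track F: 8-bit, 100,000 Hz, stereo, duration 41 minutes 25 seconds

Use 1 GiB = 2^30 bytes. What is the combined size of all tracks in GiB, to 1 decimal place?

Track A: 1 h 58 min 46 s = 7,126 s; 96,000 × 7,126 × 1 × 1 = 684,096,000 bytes.
Track B: 18 minutes 46 seconds = 1,126 s; 24,000 × 1,126 × 3 × 4 = 324,288,000 bytes.
Track C: 33 min = 1,980 s; 24,000 × 1,980 × 4 × 2 = 380,160,000 bytes.
Track D: 200,000 × 421 × 1 × 1 = 84,200,000 bytes.
Track E: 22,050 × 78 × 1 × 1 = 1,719,900 bytes.
Track F: 41 minutes 25 seconds = 2,485 s; 100,000 × 2,485 × 1 × 2 = 497,000,000 bytes.
Total = 1,971,463,900 bytes = 1.8 GiB.

1.8 GiB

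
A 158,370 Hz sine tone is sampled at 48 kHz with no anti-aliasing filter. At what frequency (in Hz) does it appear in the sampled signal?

Nyquist = 48,000/2 = 24,000 Hz; 158,370 Hz exceeds it.
Alias = |158,370 − 3×48,000| = |158,370 − 144,000| = 14,370 Hz.

14,370 Hz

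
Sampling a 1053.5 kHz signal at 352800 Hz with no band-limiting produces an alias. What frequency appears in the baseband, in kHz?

4.9 kHz

Nyquist = 352,800/2 = 176,400 Hz; 1,053,500 Hz exceeds it.
Alias = |1,053,500 − 3×352,800| = |1,053,500 − 1,058,400| = 4,900 Hz = 4.9 kHz.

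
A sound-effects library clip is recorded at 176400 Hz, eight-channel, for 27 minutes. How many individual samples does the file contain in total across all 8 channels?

2,286,144,000 samples

27 minutes = 1,620 s.
176,400 × 1,620 s × 8 ch = 2,286,144,000 samples.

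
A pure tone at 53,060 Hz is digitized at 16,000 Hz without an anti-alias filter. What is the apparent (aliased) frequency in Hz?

5,060 Hz

Nyquist = 16,000/2 = 8,000 Hz; 53,060 Hz exceeds it.
Alias = |53,060 − 3×16,000| = |53,060 − 48,000| = 5,060 Hz.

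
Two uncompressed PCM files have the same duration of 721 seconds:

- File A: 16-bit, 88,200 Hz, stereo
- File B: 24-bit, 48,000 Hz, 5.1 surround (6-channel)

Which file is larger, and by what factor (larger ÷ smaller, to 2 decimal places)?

File A: 88,200 × 2 × 2 = 352,800 bytes/s.
File B: 48,000 × 3 × 6 = 864,000 bytes/s.
File B is larger; ratio = 622,944,000 / 254,368,800 = 2.45.

File B, by a factor of 2.45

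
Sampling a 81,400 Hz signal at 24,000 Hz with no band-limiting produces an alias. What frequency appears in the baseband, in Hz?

9,400 Hz

Nyquist = 24,000/2 = 12,000 Hz; 81,400 Hz exceeds it.
Alias = |81,400 − 3×24,000| = |81,400 − 72,000| = 9,400 Hz.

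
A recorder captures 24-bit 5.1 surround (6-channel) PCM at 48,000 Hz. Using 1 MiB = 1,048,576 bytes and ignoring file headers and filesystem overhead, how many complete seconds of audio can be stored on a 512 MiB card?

Uncompressed byte rate = 48,000 × 3 × 6 = 864,000 bytes/s.
Capacity = 512 × 1,048,576 = 536,870,912 bytes.
536,870,912 / 864,000 ≈ 621.38 s → 621 seconds.

621 seconds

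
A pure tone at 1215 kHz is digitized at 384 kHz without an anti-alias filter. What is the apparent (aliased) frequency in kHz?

63 kHz

Nyquist = 384,000/2 = 192,000 Hz; 1,215,000 Hz exceeds it.
Alias = |1,215,000 − 3×384,000| = |1,215,000 − 1,152,000| = 63,000 Hz = 63 kHz.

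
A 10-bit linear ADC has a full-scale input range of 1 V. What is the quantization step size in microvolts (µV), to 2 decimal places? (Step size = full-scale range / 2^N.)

1 V / 2^10 = 1 / 1,024 V = 976.56 µV.

976.56 µV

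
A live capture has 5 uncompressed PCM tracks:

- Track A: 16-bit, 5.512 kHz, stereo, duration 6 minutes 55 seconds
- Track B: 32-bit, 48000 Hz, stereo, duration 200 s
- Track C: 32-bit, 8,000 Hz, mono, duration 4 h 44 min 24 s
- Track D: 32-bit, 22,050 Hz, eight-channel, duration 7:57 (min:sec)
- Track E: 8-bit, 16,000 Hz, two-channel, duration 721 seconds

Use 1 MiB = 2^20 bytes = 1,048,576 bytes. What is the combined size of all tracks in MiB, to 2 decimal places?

Track A: 6 minutes 55 seconds = 415 s; 5,512 × 415 × 2 × 2 = 9,149,920 bytes.
Track B: 48,000 × 200 × 4 × 2 = 76,800,000 bytes.
Track C: 4 h 44 min 24 s = 17,064 s; 8,000 × 17,064 × 4 × 1 = 546,048,000 bytes.
Track D: 7:57 (min:sec) = 477 s; 22,050 × 477 × 4 × 8 = 336,571,200 bytes.
Track E: 16,000 × 721 × 1 × 2 = 23,072,000 bytes.
Total = 991,641,120 bytes = 945.70 MiB.

945.70 MiB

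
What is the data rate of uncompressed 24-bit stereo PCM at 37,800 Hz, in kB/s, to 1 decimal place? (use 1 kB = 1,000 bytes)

226.8 kB/s

Bit rate = 37,800 × 24 × 2 = 1,814,400 bits/s.
1,814,400 / 8 = 226,800 B/s = 226.8 kB/s.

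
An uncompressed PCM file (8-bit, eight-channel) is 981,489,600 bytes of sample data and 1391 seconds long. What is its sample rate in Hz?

Bytes = sample_rate × seconds × bytes_per_sample × channels.
sample_rate = 981,489,600 / (1,391 × 1 × 8) = 981,489,600 / 11,128 = 88,200 Hz.

88,200 Hz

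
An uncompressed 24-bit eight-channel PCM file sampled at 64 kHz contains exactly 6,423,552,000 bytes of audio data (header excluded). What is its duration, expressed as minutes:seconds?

Byte rate = 64,000 × 3 × 8 = 1,536,000 bytes/s.
Duration = 6,423,552,000 / 1,536,000 = 4,182 s.
4,182 s = 69:42.

69:42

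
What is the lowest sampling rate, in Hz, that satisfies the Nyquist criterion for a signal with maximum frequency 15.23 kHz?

Minimum sample rate = 2 × 15,230 Hz = 30,460 Hz.

30,460 Hz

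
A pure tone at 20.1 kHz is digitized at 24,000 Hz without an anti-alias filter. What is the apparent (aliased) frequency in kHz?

3.9 kHz

Nyquist = 24,000/2 = 12,000 Hz; 20,100 Hz exceeds it.
Alias = |20,100 − 1×24,000| = |20,100 − 24,000| = 3,900 Hz = 3.9 kHz.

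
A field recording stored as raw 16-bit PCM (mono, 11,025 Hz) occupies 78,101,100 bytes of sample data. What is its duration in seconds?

Byte rate = 11,025 × 2 × 1 = 22,050 bytes/s.
Duration = 78,101,100 / 22,050 = 3,542 s.

3,542 seconds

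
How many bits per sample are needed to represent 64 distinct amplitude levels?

6 bits

log2(64) = 6.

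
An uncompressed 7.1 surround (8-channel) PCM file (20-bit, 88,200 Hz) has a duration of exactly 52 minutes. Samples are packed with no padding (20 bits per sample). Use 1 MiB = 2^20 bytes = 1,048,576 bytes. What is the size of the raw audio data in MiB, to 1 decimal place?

5248.7 MiB

Duration = exactly 52 minutes = 3,120 s.
Bits = 88,200 × 3,120 × 20 × 8 = 44,029,440,000 bits = 5,503,680,000 bytes.
5,503,680,000 / 1,048,576 = 5248.7 MiB.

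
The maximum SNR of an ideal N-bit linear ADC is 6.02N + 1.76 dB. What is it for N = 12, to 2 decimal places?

74.00 dB

6.02 × 12 + 1.76 = 74.00 dB.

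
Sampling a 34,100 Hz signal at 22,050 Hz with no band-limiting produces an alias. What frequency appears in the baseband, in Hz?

Nyquist = 22,050/2 = 11,025 Hz; 34,100 Hz exceeds it.
Alias = |34,100 − 2×22,050| = |34,100 − 44,100| = 10,000 Hz.

10,000 Hz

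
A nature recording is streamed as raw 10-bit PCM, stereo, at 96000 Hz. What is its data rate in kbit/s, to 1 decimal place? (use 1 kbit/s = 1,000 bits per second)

Bit rate = 96,000 × 10 × 2 = 1,920,000 bits/s.
= 1920.0 kbit/s.

1920.0 kbit/s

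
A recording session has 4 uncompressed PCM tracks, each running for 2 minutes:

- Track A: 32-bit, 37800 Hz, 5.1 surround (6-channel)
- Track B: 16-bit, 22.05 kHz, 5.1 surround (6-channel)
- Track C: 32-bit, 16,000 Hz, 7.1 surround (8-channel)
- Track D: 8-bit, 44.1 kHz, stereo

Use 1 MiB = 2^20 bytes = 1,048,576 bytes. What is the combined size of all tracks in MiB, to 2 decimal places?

202.79 MiB

2 minutes = 120 s.
Track A: 37,800 × 120 × 4 × 6 = 108,864,000 bytes.
Track B: 22,050 × 120 × 2 × 6 = 31,752,000 bytes.
Track C: 16,000 × 120 × 4 × 8 = 61,440,000 bytes.
Track D: 44,100 × 120 × 1 × 2 = 10,584,000 bytes.
Total = 212,640,000 bytes = 202.79 MiB.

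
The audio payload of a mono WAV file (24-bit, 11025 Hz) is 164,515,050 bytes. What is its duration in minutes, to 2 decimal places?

82.90 minutes

Byte rate = 11,025 × 3 × 1 = 33,075 bytes/s.
Duration = 164,515,050 / 33,075 = 4,974 s.
4,974 s / 60 = 82.90 minutes.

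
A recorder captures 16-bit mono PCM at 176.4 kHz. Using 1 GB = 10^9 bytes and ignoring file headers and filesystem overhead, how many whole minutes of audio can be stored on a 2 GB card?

94 minutes

Uncompressed byte rate = 176,400 × 2 × 1 = 352,800 bytes/s.
Capacity = 2 × 1,000,000,000 = 2,000,000,000 bytes.
2,000,000,000 / 352,800 ≈ 5668.93 s → 94 minutes.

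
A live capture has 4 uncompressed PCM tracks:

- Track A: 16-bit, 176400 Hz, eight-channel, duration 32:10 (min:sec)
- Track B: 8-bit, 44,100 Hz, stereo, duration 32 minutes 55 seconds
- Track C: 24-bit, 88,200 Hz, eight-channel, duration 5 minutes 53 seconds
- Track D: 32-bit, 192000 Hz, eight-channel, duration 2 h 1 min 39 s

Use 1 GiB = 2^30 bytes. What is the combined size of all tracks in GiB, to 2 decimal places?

47.70 GiB

Track A: 32:10 (min:sec) = 1,930 s; 176,400 × 1,930 × 2 × 8 = 5,447,232,000 bytes.
Track B: 32 minutes 55 seconds = 1,975 s; 44,100 × 1,975 × 1 × 2 = 174,195,000 bytes.
Track C: 5 minutes 53 seconds = 353 s; 88,200 × 353 × 3 × 8 = 747,230,400 bytes.
Track D: 2 h 1 min 39 s = 7,299 s; 192,000 × 7,299 × 4 × 8 = 44,845,056,000 bytes.
Total = 51,213,713,400 bytes = 47.70 GiB.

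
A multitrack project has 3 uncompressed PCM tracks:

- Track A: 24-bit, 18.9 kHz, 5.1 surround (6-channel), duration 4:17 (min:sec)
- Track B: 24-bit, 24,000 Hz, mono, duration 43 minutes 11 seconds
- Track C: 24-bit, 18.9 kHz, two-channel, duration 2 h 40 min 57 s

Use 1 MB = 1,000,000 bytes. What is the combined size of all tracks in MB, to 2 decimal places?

Track A: 4:17 (min:sec) = 257 s; 18,900 × 257 × 3 × 6 = 87,431,400 bytes.
Track B: 43 minutes 11 seconds = 2,591 s; 24,000 × 2,591 × 3 × 1 = 186,552,000 bytes.
Track C: 2 h 40 min 57 s = 9,657 s; 18,900 × 9,657 × 3 × 2 = 1,095,103,800 bytes.
Total = 1,369,087,200 bytes = 1369.09 MB.

1369.09 MB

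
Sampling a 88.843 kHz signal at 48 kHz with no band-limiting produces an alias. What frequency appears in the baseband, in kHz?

Nyquist = 48,000/2 = 24,000 Hz; 88,843 Hz exceeds it.
Alias = |88,843 − 2×48,000| = |88,843 − 96,000| = 7,157 Hz = 7.157 kHz.

7.157 kHz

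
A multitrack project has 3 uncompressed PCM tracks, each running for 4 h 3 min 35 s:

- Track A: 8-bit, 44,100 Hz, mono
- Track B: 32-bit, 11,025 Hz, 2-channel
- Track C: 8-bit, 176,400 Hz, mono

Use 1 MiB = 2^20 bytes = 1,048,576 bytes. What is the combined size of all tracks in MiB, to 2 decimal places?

4302.65 MiB

4 h 3 min 35 s = 14,615 s.
Track A: 44,100 × 14,615 × 1 × 1 = 644,521,500 bytes.
Track B: 11,025 × 14,615 × 4 × 2 = 1,289,043,000 bytes.
Track C: 176,400 × 14,615 × 1 × 1 = 2,578,086,000 bytes.
Total = 4,511,650,500 bytes = 4302.65 MiB.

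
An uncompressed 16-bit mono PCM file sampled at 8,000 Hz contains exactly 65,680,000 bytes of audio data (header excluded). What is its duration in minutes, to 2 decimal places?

Byte rate = 8,000 × 2 × 1 = 16,000 bytes/s.
Duration = 65,680,000 / 16,000 = 4,105 s.
4,105 s / 60 = 68.42 minutes.

68.42 minutes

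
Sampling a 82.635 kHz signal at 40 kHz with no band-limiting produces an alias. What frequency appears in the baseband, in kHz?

2.635 kHz

Nyquist = 40,000/2 = 20,000 Hz; 82,635 Hz exceeds it.
Alias = |82,635 − 2×40,000| = |82,635 − 80,000| = 2,635 Hz = 2.635 kHz.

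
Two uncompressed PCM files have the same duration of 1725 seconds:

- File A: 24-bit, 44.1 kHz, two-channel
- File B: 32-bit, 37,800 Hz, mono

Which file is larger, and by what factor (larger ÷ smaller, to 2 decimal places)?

File A: 44,100 × 3 × 2 = 264,600 bytes/s.
File B: 37,800 × 4 × 1 = 151,200 bytes/s.
File A is larger; ratio = 456,435,000 / 260,820,000 = 1.75.

File A, by a factor of 1.75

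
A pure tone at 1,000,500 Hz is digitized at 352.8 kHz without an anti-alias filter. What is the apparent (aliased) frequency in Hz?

57,900 Hz

Nyquist = 352,800/2 = 176,400 Hz; 1,000,500 Hz exceeds it.
Alias = |1,000,500 − 3×352,800| = |1,000,500 − 1,058,400| = 57,900 Hz.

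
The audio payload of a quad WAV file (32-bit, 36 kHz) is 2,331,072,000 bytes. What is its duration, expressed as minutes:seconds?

Byte rate = 36,000 × 4 × 4 = 576,000 bytes/s.
Duration = 2,331,072,000 / 576,000 = 4,047 s.
4,047 s = 67:27.

67:27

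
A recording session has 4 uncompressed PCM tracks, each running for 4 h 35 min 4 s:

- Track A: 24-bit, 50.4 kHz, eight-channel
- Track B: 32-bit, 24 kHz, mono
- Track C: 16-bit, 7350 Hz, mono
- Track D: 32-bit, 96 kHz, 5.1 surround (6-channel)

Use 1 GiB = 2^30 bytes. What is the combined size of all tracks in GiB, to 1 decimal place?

4 h 35 min 4 s = 16,504 s.
Track A: 50,400 × 16,504 × 3 × 8 = 19,963,238,400 bytes.
Track B: 24,000 × 16,504 × 4 × 1 = 1,584,384,000 bytes.
Track C: 7,350 × 16,504 × 2 × 1 = 242,608,800 bytes.
Track D: 96,000 × 16,504 × 4 × 6 = 38,025,216,000 bytes.
Total = 59,815,447,200 bytes = 55.7 GiB.

55.7 GiB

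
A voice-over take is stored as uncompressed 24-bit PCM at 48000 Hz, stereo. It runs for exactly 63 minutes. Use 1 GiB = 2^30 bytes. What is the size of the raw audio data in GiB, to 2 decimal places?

1.01 GiB

Duration = exactly 63 minutes = 3,780 s.
Bytes = 48,000 samples/s × 3,780 s × 3 bytes/sample × 2 ch = 1,088,640,000 bytes.
1,088,640,000 / 1,073,741,824 = 1.01 GiB.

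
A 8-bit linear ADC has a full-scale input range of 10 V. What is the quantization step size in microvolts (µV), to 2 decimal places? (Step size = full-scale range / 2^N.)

10 V / 2^8 = 10 / 256 V = 39062.50 µV.

39062.50 µV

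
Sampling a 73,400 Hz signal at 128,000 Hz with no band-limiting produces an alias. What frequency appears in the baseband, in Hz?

Nyquist = 128,000/2 = 64,000 Hz; 73,400 Hz exceeds it.
Alias = |73,400 − 1×128,000| = |73,400 − 128,000| = 54,600 Hz.

54,600 Hz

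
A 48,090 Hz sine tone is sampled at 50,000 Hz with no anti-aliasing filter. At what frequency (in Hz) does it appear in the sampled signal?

Nyquist = 50,000/2 = 25,000 Hz; 48,090 Hz exceeds it.
Alias = |48,090 − 1×50,000| = |48,090 − 50,000| = 1,910 Hz.

1,910 Hz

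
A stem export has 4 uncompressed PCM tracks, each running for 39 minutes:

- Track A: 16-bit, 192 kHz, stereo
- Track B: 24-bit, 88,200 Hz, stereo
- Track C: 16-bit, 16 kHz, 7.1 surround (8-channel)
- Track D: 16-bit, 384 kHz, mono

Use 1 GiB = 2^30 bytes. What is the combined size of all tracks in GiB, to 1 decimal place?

39 minutes = 2,340 s.
Track A: 192,000 × 2,340 × 2 × 2 = 1,797,120,000 bytes.
Track B: 88,200 × 2,340 × 3 × 2 = 1,238,328,000 bytes.
Track C: 16,000 × 2,340 × 2 × 8 = 599,040,000 bytes.
Track D: 384,000 × 2,340 × 2 × 1 = 1,797,120,000 bytes.
Total = 5,431,608,000 bytes = 5.1 GiB.

5.1 GiB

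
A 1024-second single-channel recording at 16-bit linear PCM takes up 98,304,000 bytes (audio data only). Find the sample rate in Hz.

Bytes = sample_rate × seconds × bytes_per_sample × channels.
sample_rate = 98,304,000 / (1,024 × 2 × 1) = 98,304,000 / 2,048 = 48,000 Hz.

48,000 Hz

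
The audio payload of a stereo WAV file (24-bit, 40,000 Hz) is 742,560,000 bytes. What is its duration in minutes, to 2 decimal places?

Byte rate = 40,000 × 3 × 2 = 240,000 bytes/s.
Duration = 742,560,000 / 240,000 = 3,094 s.
3,094 s / 60 = 51.57 minutes.

51.57 minutes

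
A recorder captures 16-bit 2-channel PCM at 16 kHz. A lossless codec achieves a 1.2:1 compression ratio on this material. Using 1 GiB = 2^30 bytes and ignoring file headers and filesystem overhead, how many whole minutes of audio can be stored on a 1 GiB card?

335 minutes

Uncompressed byte rate = 16,000 × 2 × 2 = 64,000 bytes/s.
After 1.2:1 compression, effective rate ≈ 53333.33 bytes/s.
Capacity = 1 × 1,073,741,824 = 1,073,741,824 bytes.
1,073,741,824 / effective rate ≈ 20132.66 s → 335 minutes.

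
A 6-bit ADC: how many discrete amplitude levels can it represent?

64 levels

2^6 = 64.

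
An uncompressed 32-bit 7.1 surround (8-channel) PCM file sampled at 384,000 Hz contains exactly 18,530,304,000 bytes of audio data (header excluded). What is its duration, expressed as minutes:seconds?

25:08

Byte rate = 384,000 × 4 × 8 = 12,288,000 bytes/s.
Duration = 18,530,304,000 / 12,288,000 = 1,508 s.
1,508 s = 25:08.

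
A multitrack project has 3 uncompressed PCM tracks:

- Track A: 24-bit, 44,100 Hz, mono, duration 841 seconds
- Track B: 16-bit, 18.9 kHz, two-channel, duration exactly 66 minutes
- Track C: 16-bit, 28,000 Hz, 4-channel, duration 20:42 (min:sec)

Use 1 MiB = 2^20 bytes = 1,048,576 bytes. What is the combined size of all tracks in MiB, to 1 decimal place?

Track A: 44,100 × 841 × 3 × 1 = 111,264,300 bytes.
Track B: exactly 66 minutes = 3,960 s; 18,900 × 3,960 × 2 × 2 = 299,376,000 bytes.
Track C: 20:42 (min:sec) = 1,242 s; 28,000 × 1,242 × 2 × 4 = 278,208,000 bytes.
Total = 688,848,300 bytes = 656.9 MiB.

656.9 MiB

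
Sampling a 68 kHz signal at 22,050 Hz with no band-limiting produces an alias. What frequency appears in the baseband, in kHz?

Nyquist = 22,050/2 = 11,025 Hz; 68,000 Hz exceeds it.
Alias = |68,000 − 3×22,050| = |68,000 − 66,150| = 1,850 Hz = 1.85 kHz.

1.85 kHz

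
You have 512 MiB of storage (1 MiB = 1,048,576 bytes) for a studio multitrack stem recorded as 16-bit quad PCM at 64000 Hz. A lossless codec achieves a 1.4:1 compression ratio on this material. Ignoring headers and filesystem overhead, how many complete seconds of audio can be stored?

Uncompressed byte rate = 64,000 × 2 × 4 = 512,000 bytes/s.
After 1.4:1 compression, effective rate ≈ 365714.29 bytes/s.
Capacity = 512 × 1,048,576 = 536,870,912 bytes.
536,870,912 / effective rate ≈ 1468.01 s → 1,468 seconds.

1,468 seconds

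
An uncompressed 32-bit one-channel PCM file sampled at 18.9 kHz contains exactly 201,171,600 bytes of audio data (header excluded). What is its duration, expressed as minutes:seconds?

44:21

Byte rate = 18,900 × 4 × 1 = 75,600 bytes/s.
Duration = 201,171,600 / 75,600 = 2,661 s.
2,661 s = 44:21.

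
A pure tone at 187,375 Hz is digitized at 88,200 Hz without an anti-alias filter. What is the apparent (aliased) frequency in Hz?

10,975 Hz

Nyquist = 88,200/2 = 44,100 Hz; 187,375 Hz exceeds it.
Alias = |187,375 − 2×88,200| = |187,375 − 176,400| = 10,975 Hz.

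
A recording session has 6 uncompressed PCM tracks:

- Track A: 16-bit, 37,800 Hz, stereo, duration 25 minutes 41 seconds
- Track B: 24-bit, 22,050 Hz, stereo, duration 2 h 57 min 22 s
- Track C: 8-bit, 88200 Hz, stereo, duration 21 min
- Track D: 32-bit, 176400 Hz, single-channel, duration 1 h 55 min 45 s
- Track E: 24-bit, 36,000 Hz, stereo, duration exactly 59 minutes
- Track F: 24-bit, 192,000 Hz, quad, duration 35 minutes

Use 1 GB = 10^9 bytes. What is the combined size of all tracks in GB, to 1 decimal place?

12.4 GB

Track A: 25 minutes 41 seconds = 1,541 s; 37,800 × 1,541 × 2 × 2 = 232,999,200 bytes.
Track B: 2 h 57 min 22 s = 10,642 s; 22,050 × 10,642 × 3 × 2 = 1,407,936,600 bytes.
Track C: 21 min = 1,260 s; 88,200 × 1,260 × 1 × 2 = 222,264,000 bytes.
Track D: 1 h 55 min 45 s = 6,945 s; 176,400 × 6,945 × 4 × 1 = 4,900,392,000 bytes.
Track E: exactly 59 minutes = 3,540 s; 36,000 × 3,540 × 3 × 2 = 764,640,000 bytes.
Track F: 35 minutes = 2,100 s; 192,000 × 2,100 × 3 × 4 = 4,838,400,000 bytes.
Total = 12,366,631,800 bytes = 12.4 GB.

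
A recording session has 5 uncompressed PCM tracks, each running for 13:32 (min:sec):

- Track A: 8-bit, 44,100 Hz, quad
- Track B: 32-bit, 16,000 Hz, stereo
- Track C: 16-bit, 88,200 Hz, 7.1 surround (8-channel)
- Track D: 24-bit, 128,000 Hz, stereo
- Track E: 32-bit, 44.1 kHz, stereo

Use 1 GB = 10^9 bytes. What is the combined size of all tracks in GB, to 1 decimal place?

2.3 GB

13:32 (min:sec) = 812 s.
Track A: 44,100 × 812 × 1 × 4 = 143,236,800 bytes.
Track B: 16,000 × 812 × 4 × 2 = 103,936,000 bytes.
Track C: 88,200 × 812 × 2 × 8 = 1,145,894,400 bytes.
Track D: 128,000 × 812 × 3 × 2 = 623,616,000 bytes.
Track E: 44,100 × 812 × 4 × 2 = 286,473,600 bytes.
Total = 2,303,156,800 bytes = 2.3 GB.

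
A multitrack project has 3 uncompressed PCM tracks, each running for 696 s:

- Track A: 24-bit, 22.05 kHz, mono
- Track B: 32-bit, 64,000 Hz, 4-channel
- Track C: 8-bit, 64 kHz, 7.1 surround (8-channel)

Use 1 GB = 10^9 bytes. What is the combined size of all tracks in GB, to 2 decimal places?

1.12 GB

Track A: 22,050 × 696 × 3 × 1 = 46,040,400 bytes.
Track B: 64,000 × 696 × 4 × 4 = 712,704,000 bytes.
Track C: 64,000 × 696 × 1 × 8 = 356,352,000 bytes.
Total = 1,115,096,400 bytes = 1.12 GB.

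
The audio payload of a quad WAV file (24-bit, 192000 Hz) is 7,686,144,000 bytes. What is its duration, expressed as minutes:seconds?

Byte rate = 192,000 × 3 × 4 = 2,304,000 bytes/s.
Duration = 7,686,144,000 / 2,304,000 = 3,336 s.
3,336 s = 55:36.

55:36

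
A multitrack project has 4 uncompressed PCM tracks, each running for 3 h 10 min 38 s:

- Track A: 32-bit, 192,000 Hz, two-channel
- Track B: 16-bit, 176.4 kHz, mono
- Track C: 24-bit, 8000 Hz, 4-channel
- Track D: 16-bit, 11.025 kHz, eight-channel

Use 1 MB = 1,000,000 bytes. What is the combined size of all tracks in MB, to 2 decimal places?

3 h 10 min 38 s = 11,438 s.
Track A: 192,000 × 11,438 × 4 × 2 = 17,568,768,000 bytes.
Track B: 176,400 × 11,438 × 2 × 1 = 4,035,326,400 bytes.
Track C: 8,000 × 11,438 × 3 × 4 = 1,098,048,000 bytes.
Track D: 11,025 × 11,438 × 2 × 8 = 2,017,663,200 bytes.
Total = 24,719,805,600 bytes = 24719.81 MB.

24719.81 MB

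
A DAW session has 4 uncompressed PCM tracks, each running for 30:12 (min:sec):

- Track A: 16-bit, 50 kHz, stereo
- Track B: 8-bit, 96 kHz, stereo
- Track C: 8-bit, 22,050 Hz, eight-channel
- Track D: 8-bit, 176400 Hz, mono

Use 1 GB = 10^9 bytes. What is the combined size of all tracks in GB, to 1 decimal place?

30:12 (min:sec) = 1,812 s.
Track A: 50,000 × 1,812 × 2 × 2 = 362,400,000 bytes.
Track B: 96,000 × 1,812 × 1 × 2 = 347,904,000 bytes.
Track C: 22,050 × 1,812 × 1 × 8 = 319,636,800 bytes.
Track D: 176,400 × 1,812 × 1 × 1 = 319,636,800 bytes.
Total = 1,349,577,600 bytes = 1.3 GB.

1.3 GB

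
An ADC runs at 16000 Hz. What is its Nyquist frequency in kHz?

Nyquist frequency = sample rate / 2 = 16,000 / 2 = 8 kHz.

8 kHz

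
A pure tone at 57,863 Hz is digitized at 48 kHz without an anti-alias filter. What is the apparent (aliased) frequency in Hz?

9,863 Hz

Nyquist = 48,000/2 = 24,000 Hz; 57,863 Hz exceeds it.
Alias = |57,863 − 1×48,000| = |57,863 − 48,000| = 9,863 Hz.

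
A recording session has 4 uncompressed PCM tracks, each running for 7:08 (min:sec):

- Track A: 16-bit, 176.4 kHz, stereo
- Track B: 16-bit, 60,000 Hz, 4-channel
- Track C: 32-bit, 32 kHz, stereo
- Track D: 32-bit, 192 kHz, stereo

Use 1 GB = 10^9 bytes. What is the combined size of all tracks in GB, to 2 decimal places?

1.27 GB

7:08 (min:sec) = 428 s.
Track A: 176,400 × 428 × 2 × 2 = 301,996,800 bytes.
Track B: 60,000 × 428 × 2 × 4 = 205,440,000 bytes.
Track C: 32,000 × 428 × 4 × 2 = 109,568,000 bytes.
Track D: 192,000 × 428 × 4 × 2 = 657,408,000 bytes.
Total = 1,274,412,800 bytes = 1.27 GB.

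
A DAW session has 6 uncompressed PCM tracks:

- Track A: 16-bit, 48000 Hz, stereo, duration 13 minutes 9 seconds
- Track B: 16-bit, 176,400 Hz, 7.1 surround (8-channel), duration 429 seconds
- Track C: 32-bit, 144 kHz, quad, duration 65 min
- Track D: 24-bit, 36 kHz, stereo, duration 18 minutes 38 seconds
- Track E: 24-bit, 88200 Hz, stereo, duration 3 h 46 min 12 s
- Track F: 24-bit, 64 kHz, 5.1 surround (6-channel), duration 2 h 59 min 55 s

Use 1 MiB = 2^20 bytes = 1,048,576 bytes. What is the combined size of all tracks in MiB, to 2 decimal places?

Track A: 13 minutes 9 seconds = 789 s; 48,000 × 789 × 2 × 2 = 151,488,000 bytes.
Track B: 176,400 × 429 × 2 × 8 = 1,210,809,600 bytes.
Track C: 65 min = 3,900 s; 144,000 × 3,900 × 4 × 4 = 8,985,600,000 bytes.
Track D: 18 minutes 38 seconds = 1,118 s; 36,000 × 1,118 × 3 × 2 = 241,488,000 bytes.
Track E: 3 h 46 min 12 s = 13,572 s; 88,200 × 13,572 × 3 × 2 = 7,182,302,400 bytes.
Track F: 2 h 59 min 55 s = 10,795 s; 64,000 × 10,795 × 3 × 6 = 12,435,840,000 bytes.
Total = 30,207,528,000 bytes = 28808.14 MiB.

28808.14 MiB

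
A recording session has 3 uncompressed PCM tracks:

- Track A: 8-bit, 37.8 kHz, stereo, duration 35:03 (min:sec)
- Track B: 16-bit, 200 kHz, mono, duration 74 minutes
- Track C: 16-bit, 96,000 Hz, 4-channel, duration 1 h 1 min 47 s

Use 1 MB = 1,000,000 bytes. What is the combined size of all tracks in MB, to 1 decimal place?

4782.0 MB

Track A: 35:03 (min:sec) = 2,103 s; 37,800 × 2,103 × 1 × 2 = 158,986,800 bytes.
Track B: 74 minutes = 4,440 s; 200,000 × 4,440 × 2 × 1 = 1,776,000,000 bytes.
Track C: 1 h 1 min 47 s = 3,707 s; 96,000 × 3,707 × 2 × 4 = 2,846,976,000 bytes.
Total = 4,781,962,800 bytes = 4782.0 MB.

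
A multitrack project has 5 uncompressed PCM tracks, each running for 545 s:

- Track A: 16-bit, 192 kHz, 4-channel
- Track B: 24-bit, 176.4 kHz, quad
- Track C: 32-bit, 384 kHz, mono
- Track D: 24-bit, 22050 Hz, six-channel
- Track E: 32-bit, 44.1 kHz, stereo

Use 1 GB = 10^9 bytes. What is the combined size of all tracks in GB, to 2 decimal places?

Track A: 192,000 × 545 × 2 × 4 = 837,120,000 bytes.
Track B: 176,400 × 545 × 3 × 4 = 1,153,656,000 bytes.
Track C: 384,000 × 545 × 4 × 1 = 837,120,000 bytes.
Track D: 22,050 × 545 × 3 × 6 = 216,310,500 bytes.
Track E: 44,100 × 545 × 4 × 2 = 192,276,000 bytes.
Total = 3,236,482,500 bytes = 3.24 GB.

3.24 GB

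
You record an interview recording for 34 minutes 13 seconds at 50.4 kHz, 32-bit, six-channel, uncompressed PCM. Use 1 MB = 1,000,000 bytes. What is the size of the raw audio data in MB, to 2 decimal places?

2483.31 MB

Duration = 34 minutes 13 seconds = 2,053 s.
Bytes = 50,400 samples/s × 2,053 s × 4 bytes/sample × 6 ch = 2,483,308,800 bytes.
2,483,308,800 / 1,000,000 = 2483.31 MB.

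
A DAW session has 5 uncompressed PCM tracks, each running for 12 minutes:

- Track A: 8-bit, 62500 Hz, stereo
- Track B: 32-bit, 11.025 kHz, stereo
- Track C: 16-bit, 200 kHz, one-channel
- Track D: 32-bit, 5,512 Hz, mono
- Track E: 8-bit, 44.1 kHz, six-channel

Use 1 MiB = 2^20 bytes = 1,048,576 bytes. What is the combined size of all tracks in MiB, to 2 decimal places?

617.88 MiB

12 minutes = 720 s.
Track A: 62,500 × 720 × 1 × 2 = 90,000,000 bytes.
Track B: 11,025 × 720 × 4 × 2 = 63,504,000 bytes.
Track C: 200,000 × 720 × 2 × 1 = 288,000,000 bytes.
Track D: 5,512 × 720 × 4 × 1 = 15,874,560 bytes.
Track E: 44,100 × 720 × 1 × 6 = 190,512,000 bytes.
Total = 647,890,560 bytes = 617.88 MiB.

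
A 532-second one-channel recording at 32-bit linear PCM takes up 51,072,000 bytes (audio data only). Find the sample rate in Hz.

Bytes = sample_rate × seconds × bytes_per_sample × channels.
sample_rate = 51,072,000 / (532 × 4 × 1) = 51,072,000 / 2,128 = 24,000 Hz.

24,000 Hz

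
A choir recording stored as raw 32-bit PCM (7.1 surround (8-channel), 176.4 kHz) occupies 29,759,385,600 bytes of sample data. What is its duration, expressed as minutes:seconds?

87:52

Byte rate = 176,400 × 4 × 8 = 5,644,800 bytes/s.
Duration = 29,759,385,600 / 5,644,800 = 5,272 s.
5,272 s = 87:52.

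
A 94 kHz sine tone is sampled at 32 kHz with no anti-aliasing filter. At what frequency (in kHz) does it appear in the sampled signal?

Nyquist = 32,000/2 = 16,000 Hz; 94,000 Hz exceeds it.
Alias = |94,000 − 3×32,000| = |94,000 − 96,000| = 2,000 Hz = 2 kHz.

2 kHz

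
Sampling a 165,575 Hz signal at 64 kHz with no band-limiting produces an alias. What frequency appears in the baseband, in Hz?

Nyquist = 64,000/2 = 32,000 Hz; 165,575 Hz exceeds it.
Alias = |165,575 − 3×64,000| = |165,575 − 192,000| = 26,425 Hz.

26,425 Hz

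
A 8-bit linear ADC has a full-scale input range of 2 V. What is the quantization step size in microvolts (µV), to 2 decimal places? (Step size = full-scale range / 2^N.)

2 V / 2^8 = 2 / 256 V = 7812.50 µV.

7812.50 µV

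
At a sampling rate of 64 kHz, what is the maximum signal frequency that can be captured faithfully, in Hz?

Nyquist frequency = sample rate / 2 = 64,000 / 2 = 32,000 Hz.

32,000 Hz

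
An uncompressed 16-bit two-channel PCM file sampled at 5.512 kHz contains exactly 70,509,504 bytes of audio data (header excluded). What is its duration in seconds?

Byte rate = 5,512 × 2 × 2 = 22,048 bytes/s.
Duration = 70,509,504 / 22,048 = 3,198 s.

3,198 seconds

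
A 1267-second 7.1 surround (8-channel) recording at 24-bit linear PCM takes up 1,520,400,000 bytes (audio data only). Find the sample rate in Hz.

50,000 Hz

Bytes = sample_rate × seconds × bytes_per_sample × channels.
sample_rate = 1,520,400,000 / (1,267 × 3 × 8) = 1,520,400,000 / 30,408 = 50,000 Hz.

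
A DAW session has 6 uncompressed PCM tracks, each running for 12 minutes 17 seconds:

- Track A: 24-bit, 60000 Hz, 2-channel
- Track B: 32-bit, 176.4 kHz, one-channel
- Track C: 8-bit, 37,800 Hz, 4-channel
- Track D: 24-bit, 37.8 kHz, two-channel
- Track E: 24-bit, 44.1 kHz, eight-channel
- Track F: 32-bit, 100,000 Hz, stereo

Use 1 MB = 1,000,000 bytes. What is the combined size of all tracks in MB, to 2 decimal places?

2433.57 MB

12 minutes 17 seconds = 737 s.
Track A: 60,000 × 737 × 3 × 2 = 265,320,000 bytes.
Track B: 176,400 × 737 × 4 × 1 = 520,027,200 bytes.
Track C: 37,800 × 737 × 1 × 4 = 111,434,400 bytes.
Track D: 37,800 × 737 × 3 × 2 = 167,151,600 bytes.
Track E: 44,100 × 737 × 3 × 8 = 780,040,800 bytes.
Track F: 100,000 × 737 × 4 × 2 = 589,600,000 bytes.
Total = 2,433,574,000 bytes = 2433.57 MB.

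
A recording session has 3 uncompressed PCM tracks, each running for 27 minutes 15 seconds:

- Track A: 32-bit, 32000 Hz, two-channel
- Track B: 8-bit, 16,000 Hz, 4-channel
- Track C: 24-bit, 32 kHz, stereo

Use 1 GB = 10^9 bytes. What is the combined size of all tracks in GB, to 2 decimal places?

27 minutes 15 seconds = 1,635 s.
Track A: 32,000 × 1,635 × 4 × 2 = 418,560,000 bytes.
Track B: 16,000 × 1,635 × 1 × 4 = 104,640,000 bytes.
Track C: 32,000 × 1,635 × 3 × 2 = 313,920,000 bytes.
Total = 837,120,000 bytes = 0.84 GB.

0.84 GB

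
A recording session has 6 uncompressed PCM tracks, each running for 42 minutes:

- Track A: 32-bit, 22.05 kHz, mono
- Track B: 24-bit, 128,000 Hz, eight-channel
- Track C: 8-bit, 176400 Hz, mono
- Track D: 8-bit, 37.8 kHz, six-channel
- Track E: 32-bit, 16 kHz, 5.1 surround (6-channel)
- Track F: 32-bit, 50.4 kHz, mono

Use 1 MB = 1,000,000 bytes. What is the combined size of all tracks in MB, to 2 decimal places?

10455.48 MB

42 minutes = 2,520 s.
Track A: 22,050 × 2,520 × 4 × 1 = 222,264,000 bytes.
Track B: 128,000 × 2,520 × 3 × 8 = 7,741,440,000 bytes.
Track C: 176,400 × 2,520 × 1 × 1 = 444,528,000 bytes.
Track D: 37,800 × 2,520 × 1 × 6 = 571,536,000 bytes.
Track E: 16,000 × 2,520 × 4 × 6 = 967,680,000 bytes.
Track F: 50,400 × 2,520 × 4 × 1 = 508,032,000 bytes.
Total = 10,455,480,000 bytes = 10455.48 MB.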